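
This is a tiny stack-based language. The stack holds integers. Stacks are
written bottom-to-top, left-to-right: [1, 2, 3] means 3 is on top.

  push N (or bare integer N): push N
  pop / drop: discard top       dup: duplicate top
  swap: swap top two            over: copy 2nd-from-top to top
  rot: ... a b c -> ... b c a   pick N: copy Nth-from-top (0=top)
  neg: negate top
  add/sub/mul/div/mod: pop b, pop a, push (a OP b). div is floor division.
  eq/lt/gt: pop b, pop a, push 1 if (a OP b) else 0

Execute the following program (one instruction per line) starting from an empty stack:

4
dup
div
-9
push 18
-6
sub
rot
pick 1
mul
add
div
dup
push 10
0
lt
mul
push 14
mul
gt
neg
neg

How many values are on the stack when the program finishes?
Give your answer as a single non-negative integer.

Answer: 1

Derivation:
After 'push 4': stack = [4] (depth 1)
After 'dup': stack = [4, 4] (depth 2)
After 'div': stack = [1] (depth 1)
After 'push -9': stack = [1, -9] (depth 2)
After 'push 18': stack = [1, -9, 18] (depth 3)
After 'push -6': stack = [1, -9, 18, -6] (depth 4)
After 'sub': stack = [1, -9, 24] (depth 3)
After 'rot': stack = [-9, 24, 1] (depth 3)
After 'pick 1': stack = [-9, 24, 1, 24] (depth 4)
After 'mul': stack = [-9, 24, 24] (depth 3)
  ...
After 'dup': stack = [-1, -1] (depth 2)
After 'push 10': stack = [-1, -1, 10] (depth 3)
After 'push 0': stack = [-1, -1, 10, 0] (depth 4)
After 'lt': stack = [-1, -1, 0] (depth 3)
After 'mul': stack = [-1, 0] (depth 2)
After 'push 14': stack = [-1, 0, 14] (depth 3)
After 'mul': stack = [-1, 0] (depth 2)
After 'gt': stack = [0] (depth 1)
After 'neg': stack = [0] (depth 1)
After 'neg': stack = [0] (depth 1)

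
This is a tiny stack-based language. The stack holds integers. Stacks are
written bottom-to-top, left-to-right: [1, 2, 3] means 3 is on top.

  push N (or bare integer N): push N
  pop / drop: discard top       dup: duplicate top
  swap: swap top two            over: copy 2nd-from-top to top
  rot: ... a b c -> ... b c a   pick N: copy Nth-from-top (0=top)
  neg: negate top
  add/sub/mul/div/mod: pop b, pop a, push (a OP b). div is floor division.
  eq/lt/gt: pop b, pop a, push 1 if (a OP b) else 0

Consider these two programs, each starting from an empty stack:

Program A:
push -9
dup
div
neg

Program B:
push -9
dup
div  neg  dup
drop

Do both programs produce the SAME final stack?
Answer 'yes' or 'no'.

Program A trace:
  After 'push -9': [-9]
  After 'dup': [-9, -9]
  After 'div': [1]
  After 'neg': [-1]
Program A final stack: [-1]

Program B trace:
  After 'push -9': [-9]
  After 'dup': [-9, -9]
  After 'div': [1]
  After 'neg': [-1]
  After 'dup': [-1, -1]
  After 'drop': [-1]
Program B final stack: [-1]
Same: yes

Answer: yes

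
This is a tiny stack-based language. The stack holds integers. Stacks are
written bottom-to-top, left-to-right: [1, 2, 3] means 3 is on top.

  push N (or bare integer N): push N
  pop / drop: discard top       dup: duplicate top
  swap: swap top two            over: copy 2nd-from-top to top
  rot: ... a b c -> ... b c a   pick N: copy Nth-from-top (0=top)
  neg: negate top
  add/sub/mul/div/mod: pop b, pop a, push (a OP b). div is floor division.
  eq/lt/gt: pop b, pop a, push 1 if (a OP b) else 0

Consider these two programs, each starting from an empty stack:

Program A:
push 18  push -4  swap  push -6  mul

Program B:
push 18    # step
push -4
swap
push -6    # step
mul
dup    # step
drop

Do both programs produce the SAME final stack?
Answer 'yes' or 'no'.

Answer: yes

Derivation:
Program A trace:
  After 'push 18': [18]
  After 'push -4': [18, -4]
  After 'swap': [-4, 18]
  After 'push -6': [-4, 18, -6]
  After 'mul': [-4, -108]
Program A final stack: [-4, -108]

Program B trace:
  After 'push 18': [18]
  After 'push -4': [18, -4]
  After 'swap': [-4, 18]
  After 'push -6': [-4, 18, -6]
  After 'mul': [-4, -108]
  After 'dup': [-4, -108, -108]
  After 'drop': [-4, -108]
Program B final stack: [-4, -108]
Same: yes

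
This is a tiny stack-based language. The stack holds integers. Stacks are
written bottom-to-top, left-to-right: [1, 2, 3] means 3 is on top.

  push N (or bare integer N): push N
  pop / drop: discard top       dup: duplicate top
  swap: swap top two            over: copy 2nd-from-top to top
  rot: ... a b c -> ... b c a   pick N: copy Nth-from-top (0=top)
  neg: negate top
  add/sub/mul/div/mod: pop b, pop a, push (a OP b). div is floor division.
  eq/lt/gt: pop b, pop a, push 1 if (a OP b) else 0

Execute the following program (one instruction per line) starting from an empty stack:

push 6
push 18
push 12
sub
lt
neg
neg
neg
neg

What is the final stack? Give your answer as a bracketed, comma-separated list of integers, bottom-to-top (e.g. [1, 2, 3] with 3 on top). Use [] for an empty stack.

After 'push 6': [6]
After 'push 18': [6, 18]
After 'push 12': [6, 18, 12]
After 'sub': [6, 6]
After 'lt': [0]
After 'neg': [0]
After 'neg': [0]
After 'neg': [0]
After 'neg': [0]

Answer: [0]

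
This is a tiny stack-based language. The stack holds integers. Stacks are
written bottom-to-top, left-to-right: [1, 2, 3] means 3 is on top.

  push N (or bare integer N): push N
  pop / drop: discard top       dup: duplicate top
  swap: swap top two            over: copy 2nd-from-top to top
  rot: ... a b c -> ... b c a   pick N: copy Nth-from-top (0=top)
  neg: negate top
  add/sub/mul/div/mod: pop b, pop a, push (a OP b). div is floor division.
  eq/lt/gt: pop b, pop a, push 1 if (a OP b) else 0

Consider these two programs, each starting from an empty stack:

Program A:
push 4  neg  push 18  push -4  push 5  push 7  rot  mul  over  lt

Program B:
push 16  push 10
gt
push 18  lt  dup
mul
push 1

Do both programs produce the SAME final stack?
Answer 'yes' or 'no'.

Answer: no

Derivation:
Program A trace:
  After 'push 4': [4]
  After 'neg': [-4]
  After 'push 18': [-4, 18]
  After 'push -4': [-4, 18, -4]
  After 'push 5': [-4, 18, -4, 5]
  After 'push 7': [-4, 18, -4, 5, 7]
  After 'rot': [-4, 18, 5, 7, -4]
  After 'mul': [-4, 18, 5, -28]
  After 'over': [-4, 18, 5, -28, 5]
  After 'lt': [-4, 18, 5, 1]
Program A final stack: [-4, 18, 5, 1]

Program B trace:
  After 'push 16': [16]
  After 'push 10': [16, 10]
  After 'gt': [1]
  After 'push 18': [1, 18]
  After 'lt': [1]
  After 'dup': [1, 1]
  After 'mul': [1]
  After 'push 1': [1, 1]
Program B final stack: [1, 1]
Same: no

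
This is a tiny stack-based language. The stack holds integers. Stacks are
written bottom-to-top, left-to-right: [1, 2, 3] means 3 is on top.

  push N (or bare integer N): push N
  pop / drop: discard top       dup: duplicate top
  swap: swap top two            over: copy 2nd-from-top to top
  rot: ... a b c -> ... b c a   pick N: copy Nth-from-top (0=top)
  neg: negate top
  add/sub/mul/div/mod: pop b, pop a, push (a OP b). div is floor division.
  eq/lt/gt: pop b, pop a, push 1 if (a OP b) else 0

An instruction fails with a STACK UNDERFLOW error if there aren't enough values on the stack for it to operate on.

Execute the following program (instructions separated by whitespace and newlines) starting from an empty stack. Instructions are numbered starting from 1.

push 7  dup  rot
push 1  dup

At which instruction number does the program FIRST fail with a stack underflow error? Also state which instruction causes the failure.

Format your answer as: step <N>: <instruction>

Step 1 ('push 7'): stack = [7], depth = 1
Step 2 ('dup'): stack = [7, 7], depth = 2
Step 3 ('rot'): needs 3 value(s) but depth is 2 — STACK UNDERFLOW

Answer: step 3: rot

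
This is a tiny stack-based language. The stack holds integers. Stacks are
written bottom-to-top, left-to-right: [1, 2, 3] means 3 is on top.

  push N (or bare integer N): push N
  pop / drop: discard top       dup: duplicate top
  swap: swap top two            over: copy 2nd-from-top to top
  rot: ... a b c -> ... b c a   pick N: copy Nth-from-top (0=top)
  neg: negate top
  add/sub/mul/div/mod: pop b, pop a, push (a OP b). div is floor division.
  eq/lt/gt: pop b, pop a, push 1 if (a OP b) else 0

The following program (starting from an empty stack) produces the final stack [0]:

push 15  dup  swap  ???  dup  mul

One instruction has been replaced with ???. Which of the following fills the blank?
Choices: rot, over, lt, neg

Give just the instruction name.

Answer: lt

Derivation:
Stack before ???: [15, 15]
Stack after ???:  [0]
Checking each choice:
  rot: stack underflow (need 3, have 2)
  over: produces [15, 15, 225]
  lt: MATCH
  neg: produces [15, 225]


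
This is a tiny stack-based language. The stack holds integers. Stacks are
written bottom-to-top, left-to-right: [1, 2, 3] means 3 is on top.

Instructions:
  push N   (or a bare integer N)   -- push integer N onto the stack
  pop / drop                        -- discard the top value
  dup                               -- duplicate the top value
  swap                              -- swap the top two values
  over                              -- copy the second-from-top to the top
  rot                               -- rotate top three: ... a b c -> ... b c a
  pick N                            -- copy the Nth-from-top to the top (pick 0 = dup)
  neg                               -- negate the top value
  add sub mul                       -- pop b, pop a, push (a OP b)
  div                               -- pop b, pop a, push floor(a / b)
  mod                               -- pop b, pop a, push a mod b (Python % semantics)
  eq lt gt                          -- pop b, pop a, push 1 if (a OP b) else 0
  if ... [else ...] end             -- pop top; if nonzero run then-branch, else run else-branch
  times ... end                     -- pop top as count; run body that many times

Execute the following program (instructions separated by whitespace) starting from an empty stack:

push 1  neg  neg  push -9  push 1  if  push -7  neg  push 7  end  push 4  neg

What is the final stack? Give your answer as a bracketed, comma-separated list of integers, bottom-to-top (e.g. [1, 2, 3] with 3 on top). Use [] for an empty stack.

Answer: [1, -9, 7, 7, -4]

Derivation:
After 'push 1': [1]
After 'neg': [-1]
After 'neg': [1]
After 'push -9': [1, -9]
After 'push 1': [1, -9, 1]
After 'if': [1, -9]
After 'push -7': [1, -9, -7]
After 'neg': [1, -9, 7]
After 'push 7': [1, -9, 7, 7]
After 'push 4': [1, -9, 7, 7, 4]
After 'neg': [1, -9, 7, 7, -4]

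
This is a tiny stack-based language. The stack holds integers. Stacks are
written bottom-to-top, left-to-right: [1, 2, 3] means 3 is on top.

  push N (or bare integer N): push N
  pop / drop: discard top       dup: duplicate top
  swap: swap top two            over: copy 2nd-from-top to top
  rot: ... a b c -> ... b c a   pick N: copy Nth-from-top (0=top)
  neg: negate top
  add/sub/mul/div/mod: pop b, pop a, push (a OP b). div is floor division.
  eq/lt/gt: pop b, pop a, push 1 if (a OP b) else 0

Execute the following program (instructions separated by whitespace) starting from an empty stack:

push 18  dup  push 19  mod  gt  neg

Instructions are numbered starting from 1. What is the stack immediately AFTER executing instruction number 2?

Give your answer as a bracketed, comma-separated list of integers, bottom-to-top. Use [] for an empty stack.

Answer: [18, 18]

Derivation:
Step 1 ('push 18'): [18]
Step 2 ('dup'): [18, 18]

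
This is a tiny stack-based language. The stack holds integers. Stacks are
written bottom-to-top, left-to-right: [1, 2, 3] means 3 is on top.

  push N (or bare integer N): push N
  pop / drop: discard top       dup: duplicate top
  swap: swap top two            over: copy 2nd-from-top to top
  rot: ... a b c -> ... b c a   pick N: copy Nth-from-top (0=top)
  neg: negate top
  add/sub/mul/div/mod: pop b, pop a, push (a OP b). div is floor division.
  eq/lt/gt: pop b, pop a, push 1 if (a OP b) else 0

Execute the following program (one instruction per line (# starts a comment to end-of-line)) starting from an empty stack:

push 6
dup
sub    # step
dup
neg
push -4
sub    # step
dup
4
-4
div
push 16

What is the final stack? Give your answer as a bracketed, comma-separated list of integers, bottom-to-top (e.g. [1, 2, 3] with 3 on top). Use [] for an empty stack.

After 'push 6': [6]
After 'dup': [6, 6]
After 'sub': [0]
After 'dup': [0, 0]
After 'neg': [0, 0]
After 'push -4': [0, 0, -4]
After 'sub': [0, 4]
After 'dup': [0, 4, 4]
After 'push 4': [0, 4, 4, 4]
After 'push -4': [0, 4, 4, 4, -4]
After 'div': [0, 4, 4, -1]
After 'push 16': [0, 4, 4, -1, 16]

Answer: [0, 4, 4, -1, 16]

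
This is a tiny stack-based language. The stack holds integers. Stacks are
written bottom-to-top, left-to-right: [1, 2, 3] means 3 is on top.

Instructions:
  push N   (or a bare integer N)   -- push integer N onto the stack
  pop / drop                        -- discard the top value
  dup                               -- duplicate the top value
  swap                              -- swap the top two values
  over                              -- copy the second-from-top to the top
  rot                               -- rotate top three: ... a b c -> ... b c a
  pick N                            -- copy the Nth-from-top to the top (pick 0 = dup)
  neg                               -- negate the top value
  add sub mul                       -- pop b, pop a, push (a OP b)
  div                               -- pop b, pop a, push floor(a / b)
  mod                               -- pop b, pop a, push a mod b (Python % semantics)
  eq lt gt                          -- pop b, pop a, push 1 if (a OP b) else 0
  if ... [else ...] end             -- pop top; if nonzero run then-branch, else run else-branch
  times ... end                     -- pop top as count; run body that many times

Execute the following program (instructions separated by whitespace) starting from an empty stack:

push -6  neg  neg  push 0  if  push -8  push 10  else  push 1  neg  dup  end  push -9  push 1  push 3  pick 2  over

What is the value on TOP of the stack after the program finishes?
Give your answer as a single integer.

Answer: 3

Derivation:
After 'push -6': [-6]
After 'neg': [6]
After 'neg': [-6]
After 'push 0': [-6, 0]
After 'if': [-6]
After 'push 1': [-6, 1]
After 'neg': [-6, -1]
After 'dup': [-6, -1, -1]
After 'push -9': [-6, -1, -1, -9]
After 'push 1': [-6, -1, -1, -9, 1]
After 'push 3': [-6, -1, -1, -9, 1, 3]
After 'pick 2': [-6, -1, -1, -9, 1, 3, -9]
After 'over': [-6, -1, -1, -9, 1, 3, -9, 3]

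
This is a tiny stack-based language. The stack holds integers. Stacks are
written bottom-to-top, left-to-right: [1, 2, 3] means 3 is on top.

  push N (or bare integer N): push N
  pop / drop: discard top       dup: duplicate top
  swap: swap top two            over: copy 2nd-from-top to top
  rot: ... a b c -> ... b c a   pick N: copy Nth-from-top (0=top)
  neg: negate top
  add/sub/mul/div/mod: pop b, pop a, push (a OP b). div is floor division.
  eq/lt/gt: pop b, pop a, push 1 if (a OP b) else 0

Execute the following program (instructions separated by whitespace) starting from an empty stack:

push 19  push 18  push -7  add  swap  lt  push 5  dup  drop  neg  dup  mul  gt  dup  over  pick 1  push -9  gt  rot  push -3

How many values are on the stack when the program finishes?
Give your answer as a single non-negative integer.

Answer: 5

Derivation:
After 'push 19': stack = [19] (depth 1)
After 'push 18': stack = [19, 18] (depth 2)
After 'push -7': stack = [19, 18, -7] (depth 3)
After 'add': stack = [19, 11] (depth 2)
After 'swap': stack = [11, 19] (depth 2)
After 'lt': stack = [1] (depth 1)
After 'push 5': stack = [1, 5] (depth 2)
After 'dup': stack = [1, 5, 5] (depth 3)
After 'drop': stack = [1, 5] (depth 2)
After 'neg': stack = [1, -5] (depth 2)
After 'dup': stack = [1, -5, -5] (depth 3)
After 'mul': stack = [1, 25] (depth 2)
After 'gt': stack = [0] (depth 1)
After 'dup': stack = [0, 0] (depth 2)
After 'over': stack = [0, 0, 0] (depth 3)
After 'pick 1': stack = [0, 0, 0, 0] (depth 4)
After 'push -9': stack = [0, 0, 0, 0, -9] (depth 5)
After 'gt': stack = [0, 0, 0, 1] (depth 4)
After 'rot': stack = [0, 0, 1, 0] (depth 4)
After 'push -3': stack = [0, 0, 1, 0, -3] (depth 5)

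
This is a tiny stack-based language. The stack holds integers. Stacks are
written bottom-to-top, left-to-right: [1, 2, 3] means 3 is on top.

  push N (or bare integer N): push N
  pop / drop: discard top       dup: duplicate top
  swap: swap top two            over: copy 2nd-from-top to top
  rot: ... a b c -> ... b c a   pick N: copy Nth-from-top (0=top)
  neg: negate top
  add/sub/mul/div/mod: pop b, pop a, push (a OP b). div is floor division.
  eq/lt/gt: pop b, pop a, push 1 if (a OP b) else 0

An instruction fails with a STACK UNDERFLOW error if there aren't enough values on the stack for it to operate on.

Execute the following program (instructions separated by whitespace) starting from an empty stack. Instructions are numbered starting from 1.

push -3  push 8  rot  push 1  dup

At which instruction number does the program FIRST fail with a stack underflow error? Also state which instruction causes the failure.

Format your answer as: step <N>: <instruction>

Step 1 ('push -3'): stack = [-3], depth = 1
Step 2 ('push 8'): stack = [-3, 8], depth = 2
Step 3 ('rot'): needs 3 value(s) but depth is 2 — STACK UNDERFLOW

Answer: step 3: rot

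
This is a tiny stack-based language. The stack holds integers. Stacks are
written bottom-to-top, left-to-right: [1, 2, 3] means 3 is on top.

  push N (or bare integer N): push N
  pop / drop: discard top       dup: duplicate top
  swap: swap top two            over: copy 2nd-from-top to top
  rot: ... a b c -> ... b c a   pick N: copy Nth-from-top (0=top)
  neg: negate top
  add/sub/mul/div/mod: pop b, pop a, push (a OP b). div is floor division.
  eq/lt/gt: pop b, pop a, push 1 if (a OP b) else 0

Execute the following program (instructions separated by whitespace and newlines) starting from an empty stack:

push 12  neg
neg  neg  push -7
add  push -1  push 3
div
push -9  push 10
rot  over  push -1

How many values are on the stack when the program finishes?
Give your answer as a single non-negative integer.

Answer: 6

Derivation:
After 'push 12': stack = [12] (depth 1)
After 'neg': stack = [-12] (depth 1)
After 'neg': stack = [12] (depth 1)
After 'neg': stack = [-12] (depth 1)
After 'push -7': stack = [-12, -7] (depth 2)
After 'add': stack = [-19] (depth 1)
After 'push -1': stack = [-19, -1] (depth 2)
After 'push 3': stack = [-19, -1, 3] (depth 3)
After 'div': stack = [-19, -1] (depth 2)
After 'push -9': stack = [-19, -1, -9] (depth 3)
After 'push 10': stack = [-19, -1, -9, 10] (depth 4)
After 'rot': stack = [-19, -9, 10, -1] (depth 4)
After 'over': stack = [-19, -9, 10, -1, 10] (depth 5)
After 'push -1': stack = [-19, -9, 10, -1, 10, -1] (depth 6)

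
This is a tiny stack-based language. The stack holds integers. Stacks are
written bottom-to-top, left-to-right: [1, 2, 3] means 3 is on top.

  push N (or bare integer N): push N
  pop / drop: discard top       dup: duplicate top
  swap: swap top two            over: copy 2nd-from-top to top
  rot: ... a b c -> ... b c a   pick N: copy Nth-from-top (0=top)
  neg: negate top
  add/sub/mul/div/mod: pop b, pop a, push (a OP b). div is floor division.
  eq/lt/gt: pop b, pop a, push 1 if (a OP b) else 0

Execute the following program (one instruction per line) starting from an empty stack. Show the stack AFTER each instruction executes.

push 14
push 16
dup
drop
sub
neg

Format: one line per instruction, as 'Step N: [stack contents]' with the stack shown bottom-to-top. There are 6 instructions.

Step 1: [14]
Step 2: [14, 16]
Step 3: [14, 16, 16]
Step 4: [14, 16]
Step 5: [-2]
Step 6: [2]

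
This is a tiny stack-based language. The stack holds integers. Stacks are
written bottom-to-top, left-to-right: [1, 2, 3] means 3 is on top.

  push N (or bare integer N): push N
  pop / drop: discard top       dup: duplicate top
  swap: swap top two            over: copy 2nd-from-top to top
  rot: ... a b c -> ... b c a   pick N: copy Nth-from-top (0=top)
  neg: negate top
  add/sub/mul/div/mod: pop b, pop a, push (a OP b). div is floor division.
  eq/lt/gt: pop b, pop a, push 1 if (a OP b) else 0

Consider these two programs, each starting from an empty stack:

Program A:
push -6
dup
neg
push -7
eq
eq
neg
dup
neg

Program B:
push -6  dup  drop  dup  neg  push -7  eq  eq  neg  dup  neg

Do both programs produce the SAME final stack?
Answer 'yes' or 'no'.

Program A trace:
  After 'push -6': [-6]
  After 'dup': [-6, -6]
  After 'neg': [-6, 6]
  After 'push -7': [-6, 6, -7]
  After 'eq': [-6, 0]
  After 'eq': [0]
  After 'neg': [0]
  After 'dup': [0, 0]
  After 'neg': [0, 0]
Program A final stack: [0, 0]

Program B trace:
  After 'push -6': [-6]
  After 'dup': [-6, -6]
  After 'drop': [-6]
  After 'dup': [-6, -6]
  After 'neg': [-6, 6]
  After 'push -7': [-6, 6, -7]
  After 'eq': [-6, 0]
  After 'eq': [0]
  After 'neg': [0]
  After 'dup': [0, 0]
  After 'neg': [0, 0]
Program B final stack: [0, 0]
Same: yes

Answer: yes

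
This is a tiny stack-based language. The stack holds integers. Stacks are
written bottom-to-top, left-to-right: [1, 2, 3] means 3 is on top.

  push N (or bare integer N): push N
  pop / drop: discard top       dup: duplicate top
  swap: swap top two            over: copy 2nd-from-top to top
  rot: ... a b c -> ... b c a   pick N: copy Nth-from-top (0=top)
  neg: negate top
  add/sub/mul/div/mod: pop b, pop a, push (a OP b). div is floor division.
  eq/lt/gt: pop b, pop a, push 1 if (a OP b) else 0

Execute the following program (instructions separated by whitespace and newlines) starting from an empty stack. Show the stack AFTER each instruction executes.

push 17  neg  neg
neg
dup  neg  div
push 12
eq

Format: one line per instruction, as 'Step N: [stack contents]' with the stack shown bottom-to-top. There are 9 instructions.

Step 1: [17]
Step 2: [-17]
Step 3: [17]
Step 4: [-17]
Step 5: [-17, -17]
Step 6: [-17, 17]
Step 7: [-1]
Step 8: [-1, 12]
Step 9: [0]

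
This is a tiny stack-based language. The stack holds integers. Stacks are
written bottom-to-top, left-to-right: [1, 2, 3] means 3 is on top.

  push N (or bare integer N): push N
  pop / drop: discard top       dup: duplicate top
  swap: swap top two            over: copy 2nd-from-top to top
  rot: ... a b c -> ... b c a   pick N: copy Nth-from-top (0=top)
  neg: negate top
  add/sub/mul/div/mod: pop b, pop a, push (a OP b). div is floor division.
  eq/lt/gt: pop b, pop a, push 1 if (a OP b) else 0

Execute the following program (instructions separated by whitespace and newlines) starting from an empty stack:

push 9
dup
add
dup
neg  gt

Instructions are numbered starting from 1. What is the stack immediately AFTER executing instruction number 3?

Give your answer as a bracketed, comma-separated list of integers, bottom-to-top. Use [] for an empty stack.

Answer: [18]

Derivation:
Step 1 ('push 9'): [9]
Step 2 ('dup'): [9, 9]
Step 3 ('add'): [18]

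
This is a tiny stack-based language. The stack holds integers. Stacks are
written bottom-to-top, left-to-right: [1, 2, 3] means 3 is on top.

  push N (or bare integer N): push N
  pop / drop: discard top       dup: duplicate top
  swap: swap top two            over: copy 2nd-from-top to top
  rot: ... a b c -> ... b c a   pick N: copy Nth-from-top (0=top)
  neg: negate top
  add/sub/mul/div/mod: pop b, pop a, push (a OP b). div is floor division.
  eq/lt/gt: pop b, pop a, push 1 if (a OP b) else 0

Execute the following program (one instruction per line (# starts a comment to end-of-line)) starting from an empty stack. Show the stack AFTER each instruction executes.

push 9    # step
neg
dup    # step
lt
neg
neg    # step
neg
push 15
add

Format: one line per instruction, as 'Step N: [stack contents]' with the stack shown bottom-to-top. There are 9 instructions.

Step 1: [9]
Step 2: [-9]
Step 3: [-9, -9]
Step 4: [0]
Step 5: [0]
Step 6: [0]
Step 7: [0]
Step 8: [0, 15]
Step 9: [15]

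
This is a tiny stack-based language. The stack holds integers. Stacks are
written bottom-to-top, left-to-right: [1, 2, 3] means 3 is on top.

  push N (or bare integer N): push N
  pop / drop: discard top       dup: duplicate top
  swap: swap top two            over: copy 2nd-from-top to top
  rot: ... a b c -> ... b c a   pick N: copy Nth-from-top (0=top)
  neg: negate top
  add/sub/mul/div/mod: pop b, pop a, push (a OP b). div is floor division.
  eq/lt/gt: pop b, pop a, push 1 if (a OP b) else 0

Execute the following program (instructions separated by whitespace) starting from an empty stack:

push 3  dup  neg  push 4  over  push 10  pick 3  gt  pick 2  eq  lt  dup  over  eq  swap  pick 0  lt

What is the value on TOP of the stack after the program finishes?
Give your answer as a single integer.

After 'push 3': [3]
After 'dup': [3, 3]
After 'neg': [3, -3]
After 'push 4': [3, -3, 4]
After 'over': [3, -3, 4, -3]
After 'push 10': [3, -3, 4, -3, 10]
After 'pick 3': [3, -3, 4, -3, 10, -3]
After 'gt': [3, -3, 4, -3, 1]
After 'pick 2': [3, -3, 4, -3, 1, 4]
After 'eq': [3, -3, 4, -3, 0]
After 'lt': [3, -3, 4, 1]
After 'dup': [3, -3, 4, 1, 1]
After 'over': [3, -3, 4, 1, 1, 1]
After 'eq': [3, -3, 4, 1, 1]
After 'swap': [3, -3, 4, 1, 1]
After 'pick 0': [3, -3, 4, 1, 1, 1]
After 'lt': [3, -3, 4, 1, 0]

Answer: 0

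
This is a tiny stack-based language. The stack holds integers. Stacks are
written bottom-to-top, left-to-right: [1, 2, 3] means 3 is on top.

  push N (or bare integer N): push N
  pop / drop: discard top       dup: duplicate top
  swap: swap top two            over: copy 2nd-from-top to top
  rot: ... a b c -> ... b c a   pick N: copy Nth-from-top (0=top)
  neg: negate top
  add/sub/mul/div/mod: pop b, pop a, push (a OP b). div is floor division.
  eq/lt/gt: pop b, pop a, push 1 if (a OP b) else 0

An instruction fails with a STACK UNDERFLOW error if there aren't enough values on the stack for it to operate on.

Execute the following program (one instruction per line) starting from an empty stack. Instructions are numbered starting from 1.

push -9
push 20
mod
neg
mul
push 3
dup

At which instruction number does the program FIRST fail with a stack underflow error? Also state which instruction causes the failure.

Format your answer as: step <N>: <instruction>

Answer: step 5: mul

Derivation:
Step 1 ('push -9'): stack = [-9], depth = 1
Step 2 ('push 20'): stack = [-9, 20], depth = 2
Step 3 ('mod'): stack = [11], depth = 1
Step 4 ('neg'): stack = [-11], depth = 1
Step 5 ('mul'): needs 2 value(s) but depth is 1 — STACK UNDERFLOW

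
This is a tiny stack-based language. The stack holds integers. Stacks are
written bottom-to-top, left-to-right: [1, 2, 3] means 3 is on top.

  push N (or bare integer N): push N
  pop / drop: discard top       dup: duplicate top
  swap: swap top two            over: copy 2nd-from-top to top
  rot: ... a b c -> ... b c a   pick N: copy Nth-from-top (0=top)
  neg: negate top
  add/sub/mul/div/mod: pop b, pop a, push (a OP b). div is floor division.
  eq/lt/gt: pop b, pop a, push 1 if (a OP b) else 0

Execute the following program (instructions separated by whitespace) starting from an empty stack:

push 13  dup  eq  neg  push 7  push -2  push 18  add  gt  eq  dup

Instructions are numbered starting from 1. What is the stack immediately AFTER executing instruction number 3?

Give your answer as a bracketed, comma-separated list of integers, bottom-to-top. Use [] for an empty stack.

Step 1 ('push 13'): [13]
Step 2 ('dup'): [13, 13]
Step 3 ('eq'): [1]

Answer: [1]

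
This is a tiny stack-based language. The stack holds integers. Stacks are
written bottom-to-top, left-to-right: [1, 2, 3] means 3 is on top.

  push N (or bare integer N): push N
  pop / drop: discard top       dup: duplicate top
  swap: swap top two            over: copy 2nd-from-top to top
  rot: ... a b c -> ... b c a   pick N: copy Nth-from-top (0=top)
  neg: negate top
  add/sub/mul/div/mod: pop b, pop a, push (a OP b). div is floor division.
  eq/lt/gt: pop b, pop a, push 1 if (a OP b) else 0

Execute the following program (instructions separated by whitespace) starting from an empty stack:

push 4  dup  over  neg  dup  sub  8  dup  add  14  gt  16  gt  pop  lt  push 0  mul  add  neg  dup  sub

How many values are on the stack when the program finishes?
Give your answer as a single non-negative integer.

After 'push 4': stack = [4] (depth 1)
After 'dup': stack = [4, 4] (depth 2)
After 'over': stack = [4, 4, 4] (depth 3)
After 'neg': stack = [4, 4, -4] (depth 3)
After 'dup': stack = [4, 4, -4, -4] (depth 4)
After 'sub': stack = [4, 4, 0] (depth 3)
After 'push 8': stack = [4, 4, 0, 8] (depth 4)
After 'dup': stack = [4, 4, 0, 8, 8] (depth 5)
After 'add': stack = [4, 4, 0, 16] (depth 4)
After 'push 14': stack = [4, 4, 0, 16, 14] (depth 5)
  ...
After 'push 16': stack = [4, 4, 0, 1, 16] (depth 5)
After 'gt': stack = [4, 4, 0, 0] (depth 4)
After 'pop': stack = [4, 4, 0] (depth 3)
After 'lt': stack = [4, 0] (depth 2)
After 'push 0': stack = [4, 0, 0] (depth 3)
After 'mul': stack = [4, 0] (depth 2)
After 'add': stack = [4] (depth 1)
After 'neg': stack = [-4] (depth 1)
After 'dup': stack = [-4, -4] (depth 2)
After 'sub': stack = [0] (depth 1)

Answer: 1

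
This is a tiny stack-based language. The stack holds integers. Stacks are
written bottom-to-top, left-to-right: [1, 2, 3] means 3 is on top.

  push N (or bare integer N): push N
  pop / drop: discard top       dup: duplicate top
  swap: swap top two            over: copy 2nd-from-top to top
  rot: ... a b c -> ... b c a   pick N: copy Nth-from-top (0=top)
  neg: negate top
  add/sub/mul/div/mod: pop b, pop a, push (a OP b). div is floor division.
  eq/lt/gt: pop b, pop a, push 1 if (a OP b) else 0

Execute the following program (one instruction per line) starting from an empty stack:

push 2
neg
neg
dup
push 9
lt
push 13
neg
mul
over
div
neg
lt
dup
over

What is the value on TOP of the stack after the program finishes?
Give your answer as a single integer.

Answer: 1

Derivation:
After 'push 2': [2]
After 'neg': [-2]
After 'neg': [2]
After 'dup': [2, 2]
After 'push 9': [2, 2, 9]
After 'lt': [2, 1]
After 'push 13': [2, 1, 13]
After 'neg': [2, 1, -13]
After 'mul': [2, -13]
After 'over': [2, -13, 2]
After 'div': [2, -7]
After 'neg': [2, 7]
After 'lt': [1]
After 'dup': [1, 1]
After 'over': [1, 1, 1]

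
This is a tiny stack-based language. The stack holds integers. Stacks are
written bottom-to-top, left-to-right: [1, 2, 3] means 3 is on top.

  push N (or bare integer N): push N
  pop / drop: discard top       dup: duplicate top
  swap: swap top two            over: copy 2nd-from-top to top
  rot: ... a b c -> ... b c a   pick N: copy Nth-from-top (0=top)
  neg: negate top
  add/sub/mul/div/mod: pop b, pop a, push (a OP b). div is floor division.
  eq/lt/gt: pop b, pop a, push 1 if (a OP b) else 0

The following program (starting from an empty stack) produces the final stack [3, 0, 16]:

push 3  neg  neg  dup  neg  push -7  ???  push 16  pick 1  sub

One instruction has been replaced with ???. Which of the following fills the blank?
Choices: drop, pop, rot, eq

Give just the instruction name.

Answer: eq

Derivation:
Stack before ???: [3, -3, -7]
Stack after ???:  [3, 0]
Checking each choice:
  drop: produces [3, -3, 19]
  pop: produces [3, -3, 19]
  rot: produces [-3, -7, 3, 13]
  eq: MATCH


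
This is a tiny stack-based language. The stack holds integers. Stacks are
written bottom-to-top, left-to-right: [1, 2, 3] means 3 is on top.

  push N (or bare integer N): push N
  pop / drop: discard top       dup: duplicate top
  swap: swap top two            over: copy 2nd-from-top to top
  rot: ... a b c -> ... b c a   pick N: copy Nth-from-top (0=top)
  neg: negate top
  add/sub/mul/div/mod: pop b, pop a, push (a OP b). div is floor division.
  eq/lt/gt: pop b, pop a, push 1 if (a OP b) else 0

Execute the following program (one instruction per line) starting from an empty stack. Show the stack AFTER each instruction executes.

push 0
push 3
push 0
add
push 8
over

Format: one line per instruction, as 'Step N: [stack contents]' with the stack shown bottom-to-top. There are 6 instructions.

Step 1: [0]
Step 2: [0, 3]
Step 3: [0, 3, 0]
Step 4: [0, 3]
Step 5: [0, 3, 8]
Step 6: [0, 3, 8, 3]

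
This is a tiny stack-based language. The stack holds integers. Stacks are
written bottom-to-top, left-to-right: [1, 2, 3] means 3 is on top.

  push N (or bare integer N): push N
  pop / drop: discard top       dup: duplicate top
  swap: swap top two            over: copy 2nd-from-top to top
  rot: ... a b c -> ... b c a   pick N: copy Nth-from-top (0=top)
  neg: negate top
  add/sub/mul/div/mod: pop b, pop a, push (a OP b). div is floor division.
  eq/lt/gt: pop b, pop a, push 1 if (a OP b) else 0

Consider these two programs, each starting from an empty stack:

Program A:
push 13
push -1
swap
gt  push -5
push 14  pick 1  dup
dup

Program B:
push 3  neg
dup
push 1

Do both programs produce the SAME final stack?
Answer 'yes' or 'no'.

Answer: no

Derivation:
Program A trace:
  After 'push 13': [13]
  After 'push -1': [13, -1]
  After 'swap': [-1, 13]
  After 'gt': [0]
  After 'push -5': [0, -5]
  After 'push 14': [0, -5, 14]
  After 'pick 1': [0, -5, 14, -5]
  After 'dup': [0, -5, 14, -5, -5]
  After 'dup': [0, -5, 14, -5, -5, -5]
Program A final stack: [0, -5, 14, -5, -5, -5]

Program B trace:
  After 'push 3': [3]
  After 'neg': [-3]
  After 'dup': [-3, -3]
  After 'push 1': [-3, -3, 1]
Program B final stack: [-3, -3, 1]
Same: no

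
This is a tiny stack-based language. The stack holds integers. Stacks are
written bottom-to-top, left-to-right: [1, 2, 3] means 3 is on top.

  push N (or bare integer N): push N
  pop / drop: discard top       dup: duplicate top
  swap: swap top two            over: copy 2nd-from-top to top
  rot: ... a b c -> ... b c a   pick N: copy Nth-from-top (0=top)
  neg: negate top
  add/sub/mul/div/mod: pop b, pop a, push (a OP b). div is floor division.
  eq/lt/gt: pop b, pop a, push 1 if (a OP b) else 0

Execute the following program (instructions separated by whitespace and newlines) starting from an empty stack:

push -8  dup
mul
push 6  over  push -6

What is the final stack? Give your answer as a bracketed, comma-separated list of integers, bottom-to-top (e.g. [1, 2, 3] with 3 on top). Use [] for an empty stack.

Answer: [64, 6, 64, -6]

Derivation:
After 'push -8': [-8]
After 'dup': [-8, -8]
After 'mul': [64]
After 'push 6': [64, 6]
After 'over': [64, 6, 64]
After 'push -6': [64, 6, 64, -6]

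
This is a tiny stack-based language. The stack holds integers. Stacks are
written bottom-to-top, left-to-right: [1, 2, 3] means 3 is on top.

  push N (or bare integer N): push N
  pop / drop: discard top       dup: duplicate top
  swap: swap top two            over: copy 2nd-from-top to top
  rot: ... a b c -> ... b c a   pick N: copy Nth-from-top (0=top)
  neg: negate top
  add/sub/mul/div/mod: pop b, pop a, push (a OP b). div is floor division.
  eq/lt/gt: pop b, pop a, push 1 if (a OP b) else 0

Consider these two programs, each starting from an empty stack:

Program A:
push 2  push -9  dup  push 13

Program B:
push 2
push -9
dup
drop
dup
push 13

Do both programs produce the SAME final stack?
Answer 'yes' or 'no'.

Program A trace:
  After 'push 2': [2]
  After 'push -9': [2, -9]
  After 'dup': [2, -9, -9]
  After 'push 13': [2, -9, -9, 13]
Program A final stack: [2, -9, -9, 13]

Program B trace:
  After 'push 2': [2]
  After 'push -9': [2, -9]
  After 'dup': [2, -9, -9]
  After 'drop': [2, -9]
  After 'dup': [2, -9, -9]
  After 'push 13': [2, -9, -9, 13]
Program B final stack: [2, -9, -9, 13]
Same: yes

Answer: yes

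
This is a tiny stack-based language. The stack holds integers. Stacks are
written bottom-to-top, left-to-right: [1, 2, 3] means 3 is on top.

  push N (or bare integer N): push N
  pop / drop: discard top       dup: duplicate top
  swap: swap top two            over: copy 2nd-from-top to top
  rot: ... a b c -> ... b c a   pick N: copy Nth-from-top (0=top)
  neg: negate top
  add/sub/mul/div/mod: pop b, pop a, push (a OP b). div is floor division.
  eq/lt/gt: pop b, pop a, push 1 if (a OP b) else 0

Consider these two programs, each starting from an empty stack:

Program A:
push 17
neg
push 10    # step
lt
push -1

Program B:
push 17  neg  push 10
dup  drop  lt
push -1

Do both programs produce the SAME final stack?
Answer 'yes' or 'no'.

Program A trace:
  After 'push 17': [17]
  After 'neg': [-17]
  After 'push 10': [-17, 10]
  After 'lt': [1]
  After 'push -1': [1, -1]
Program A final stack: [1, -1]

Program B trace:
  After 'push 17': [17]
  After 'neg': [-17]
  After 'push 10': [-17, 10]
  After 'dup': [-17, 10, 10]
  After 'drop': [-17, 10]
  After 'lt': [1]
  After 'push -1': [1, -1]
Program B final stack: [1, -1]
Same: yes

Answer: yes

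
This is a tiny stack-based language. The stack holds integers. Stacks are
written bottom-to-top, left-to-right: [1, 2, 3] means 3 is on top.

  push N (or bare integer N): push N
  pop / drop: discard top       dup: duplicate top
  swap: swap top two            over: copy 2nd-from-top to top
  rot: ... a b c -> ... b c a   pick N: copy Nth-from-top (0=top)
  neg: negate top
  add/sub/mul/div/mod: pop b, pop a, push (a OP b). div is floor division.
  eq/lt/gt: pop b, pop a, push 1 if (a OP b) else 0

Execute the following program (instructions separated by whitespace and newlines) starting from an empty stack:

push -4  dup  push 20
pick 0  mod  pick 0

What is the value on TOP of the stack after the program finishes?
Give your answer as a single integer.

Answer: 0

Derivation:
After 'push -4': [-4]
After 'dup': [-4, -4]
After 'push 20': [-4, -4, 20]
After 'pick 0': [-4, -4, 20, 20]
After 'mod': [-4, -4, 0]
After 'pick 0': [-4, -4, 0, 0]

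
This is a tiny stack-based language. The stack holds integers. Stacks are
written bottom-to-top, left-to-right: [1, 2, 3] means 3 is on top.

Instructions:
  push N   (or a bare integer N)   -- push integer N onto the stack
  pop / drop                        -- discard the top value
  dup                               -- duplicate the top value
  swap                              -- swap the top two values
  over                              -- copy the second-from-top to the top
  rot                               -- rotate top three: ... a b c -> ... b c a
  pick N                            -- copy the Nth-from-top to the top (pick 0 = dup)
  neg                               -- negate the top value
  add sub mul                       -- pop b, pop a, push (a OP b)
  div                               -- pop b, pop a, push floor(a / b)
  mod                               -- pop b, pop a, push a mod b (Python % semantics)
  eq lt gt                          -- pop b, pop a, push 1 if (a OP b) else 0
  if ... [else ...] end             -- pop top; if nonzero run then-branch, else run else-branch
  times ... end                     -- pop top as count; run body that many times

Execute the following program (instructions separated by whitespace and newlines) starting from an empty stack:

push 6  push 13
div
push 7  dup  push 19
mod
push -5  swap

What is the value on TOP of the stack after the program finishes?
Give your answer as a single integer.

After 'push 6': [6]
After 'push 13': [6, 13]
After 'div': [0]
After 'push 7': [0, 7]
After 'dup': [0, 7, 7]
After 'push 19': [0, 7, 7, 19]
After 'mod': [0, 7, 7]
After 'push -5': [0, 7, 7, -5]
After 'swap': [0, 7, -5, 7]

Answer: 7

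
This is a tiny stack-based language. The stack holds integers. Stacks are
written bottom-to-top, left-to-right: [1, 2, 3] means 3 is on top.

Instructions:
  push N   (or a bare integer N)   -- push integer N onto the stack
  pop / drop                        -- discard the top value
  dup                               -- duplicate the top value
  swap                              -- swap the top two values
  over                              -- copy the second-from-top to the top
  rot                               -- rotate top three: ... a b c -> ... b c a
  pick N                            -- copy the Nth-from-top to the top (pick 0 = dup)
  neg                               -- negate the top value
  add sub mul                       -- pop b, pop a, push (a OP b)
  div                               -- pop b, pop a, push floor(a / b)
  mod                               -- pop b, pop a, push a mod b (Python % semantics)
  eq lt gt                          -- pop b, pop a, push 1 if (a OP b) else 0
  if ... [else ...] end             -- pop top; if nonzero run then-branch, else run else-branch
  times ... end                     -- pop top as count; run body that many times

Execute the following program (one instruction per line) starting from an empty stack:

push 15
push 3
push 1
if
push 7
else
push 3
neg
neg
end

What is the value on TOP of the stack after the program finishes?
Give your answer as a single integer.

After 'push 15': [15]
After 'push 3': [15, 3]
After 'push 1': [15, 3, 1]
After 'if': [15, 3]
After 'push 7': [15, 3, 7]

Answer: 7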